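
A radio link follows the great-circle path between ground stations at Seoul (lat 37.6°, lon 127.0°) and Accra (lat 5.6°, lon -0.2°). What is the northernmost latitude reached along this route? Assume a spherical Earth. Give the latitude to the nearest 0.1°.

≈ 46.3°

The great circle lies in the plane with unit normal n̂ = (p₁ × p₂)/|p₁ × p₂|.
Here n̂_z ≈ -0.691; the vertex latitude is φ_max = arccos|n̂_z| ≈ 46.3°.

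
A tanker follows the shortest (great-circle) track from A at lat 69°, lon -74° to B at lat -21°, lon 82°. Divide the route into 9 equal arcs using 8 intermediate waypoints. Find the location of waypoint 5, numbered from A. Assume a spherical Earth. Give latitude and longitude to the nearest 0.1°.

≈ lat 35.7°, lon 70.6°

Write both endpoints as unit vectors p₁, p₂ with components (cos φ cos λ, cos φ sin λ, sin φ).
The central angle between the endpoints is δ = arccos(p₁·p₂) ≈ 2.266 rad (129.8°).
Interpolate at f = 5/9 with slerp weights a = sin((1−f)δ)/sin δ ≈ 1.100, b = sin(fδ)/sin δ ≈ 1.239.
p = a·p₁ + b·p₂ ≈ (0.270, 0.766, 0.583); φ = arcsin(p_z) ≈ 35.67°, λ = atan2(p_y, p_x) ≈ 70.61°.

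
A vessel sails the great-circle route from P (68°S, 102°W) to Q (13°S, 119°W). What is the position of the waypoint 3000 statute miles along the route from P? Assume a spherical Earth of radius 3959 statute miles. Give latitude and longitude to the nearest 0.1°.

Write both endpoints as unit vectors p₁, p₂ with components (cos φ cos λ, cos φ sin λ, sin φ).
The central angle between the endpoints is δ = arccos(p₁·p₂) ≈ 0.979 rad (56.1°). The total great-circle distance is δ·R ≈ 0.979 × 3959 ≈ 3877 mi, so the target fraction is f = 3000/3877 ≈ 0.774.
Interpolate at f ≈ 0.774 with slerp weights a = sin((1−f)δ)/sin δ ≈ 0.265, b = sin(fδ)/sin δ ≈ 0.828.
p = a·p₁ + b·p₂ ≈ (-0.412, -0.803, -0.432); φ = arcsin(p_z) ≈ -25.57°, λ = atan2(p_y, p_x) ≈ -117.16°.

≈ (25.6°S, 117.2°W)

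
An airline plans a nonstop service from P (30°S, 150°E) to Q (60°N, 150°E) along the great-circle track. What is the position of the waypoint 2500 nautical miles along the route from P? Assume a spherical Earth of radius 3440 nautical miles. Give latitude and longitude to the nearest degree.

Write both endpoints as unit vectors p₁, p₂ with components (cos φ cos λ, cos φ sin λ, sin φ).
The central angle between the endpoints is δ = arccos(p₁·p₂) ≈ 1.571 rad (90.0°). The total great-circle distance is δ·R ≈ 1.571 × 3440 ≈ 5404 nmi, so the target fraction is f = 2500/5404 ≈ 0.463.
Interpolate at f ≈ 0.463 with slerp weights a = sin((1−f)δ)/sin δ ≈ 0.747, b = sin(fδ)/sin δ ≈ 0.664.
p = a·p₁ + b·p₂ ≈ (-0.848, 0.490, 0.202); φ = arcsin(p_z) ≈ 11.64°, λ = atan2(p_y, p_x) ≈ 150.00°.

≈ (12°N, 150°E)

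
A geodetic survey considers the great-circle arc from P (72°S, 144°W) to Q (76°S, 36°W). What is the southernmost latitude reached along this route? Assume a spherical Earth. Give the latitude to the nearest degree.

≈ 81°S

The great circle lies in the plane with unit normal n̂ = (p₁ × p₂)/|p₁ × p₂|.
Here n̂_z ≈ +0.163; the vertex latitude is φ_max = arccos|n̂_z| ≈ 80.6°.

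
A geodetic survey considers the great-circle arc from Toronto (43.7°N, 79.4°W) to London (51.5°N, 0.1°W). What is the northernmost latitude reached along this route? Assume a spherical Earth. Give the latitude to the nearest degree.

≈ 56°N

The great circle lies in the plane with unit normal n̂ = (p₁ × p₂)/|p₁ × p₂|.
Here n̂_z ≈ +0.566; the vertex latitude is φ_max = arccos|n̂_z| ≈ 55.5°.
Check via Clairaut: cos φ_max = |cos φ₁| · sin C = cos(43.7°)·sin(51.5°) ≈ 0.566, again giving ≈ 55.5°.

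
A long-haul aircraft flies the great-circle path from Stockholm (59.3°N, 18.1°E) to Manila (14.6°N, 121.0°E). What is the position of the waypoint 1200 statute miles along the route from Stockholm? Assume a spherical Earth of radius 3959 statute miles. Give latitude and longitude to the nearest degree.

≈ 60°N, 53°E

Convert each endpoint to a unit vector on the sphere (x = cos φ cos λ, y = cos φ sin λ, z = sin φ).
The central angle between the endpoints is δ = arccos(p₁·p₂) ≈ 1.464 rad (83.9°). The total great-circle distance is δ·R ≈ 1.464 × 3959 ≈ 5797 mi, so the target fraction is f = 1200/5797 ≈ 0.207.
Interpolate at f ≈ 0.207 with slerp weights a = sin((1−f)δ)/sin δ ≈ 0.922, b = sin(fδ)/sin δ ≈ 0.300.
p = a·p₁ + b·p₂ ≈ (0.298, 0.395, 0.869); φ = arcsin(p_z) ≈ 60.33°, λ = atan2(p_y, p_x) ≈ 52.99°.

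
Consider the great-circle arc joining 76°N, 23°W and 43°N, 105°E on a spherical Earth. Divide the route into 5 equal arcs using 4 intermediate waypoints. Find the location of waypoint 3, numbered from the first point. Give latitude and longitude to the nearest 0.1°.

≈ 64.6°N, 93.2°E

Convert each endpoint to a unit vector on the sphere (x = cos φ cos λ, y = cos φ sin λ, z = sin φ).
The central angle between the endpoints is δ = arccos(p₁·p₂) ≈ 0.985 rad (56.4°).
Interpolate at f = 3/5 with slerp weights a = sin((1−f)δ)/sin δ ≈ 0.461, b = sin(fδ)/sin δ ≈ 0.669.
p = a·p₁ + b·p₂ ≈ (-0.024, 0.429, 0.903); φ = arcsin(p_z) ≈ 64.56°, λ = atan2(p_y, p_x) ≈ 93.20°.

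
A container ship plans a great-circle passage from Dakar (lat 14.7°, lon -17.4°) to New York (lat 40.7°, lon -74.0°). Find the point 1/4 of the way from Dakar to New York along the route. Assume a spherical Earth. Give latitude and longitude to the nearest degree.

≈ lat 23°, lon -29°

Write both endpoints as unit vectors p₁, p₂ with components (cos φ cos λ, cos φ sin λ, sin φ).
The central angle between the endpoints is δ = arccos(p₁·p₂) ≈ 0.965 rad (55.3°).
Interpolate at f = 1/4 with slerp weights a = sin((1−f)δ)/sin δ ≈ 0.806, b = sin(fδ)/sin δ ≈ 0.291.
p = a·p₁ + b·p₂ ≈ (0.804, -0.445, 0.394); φ = arcsin(p_z) ≈ 23.20°, λ = atan2(p_y, p_x) ≈ -28.95°.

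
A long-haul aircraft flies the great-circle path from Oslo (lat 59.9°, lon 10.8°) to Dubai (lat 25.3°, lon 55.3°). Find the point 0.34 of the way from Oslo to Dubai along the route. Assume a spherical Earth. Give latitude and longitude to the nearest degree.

Convert each endpoint to a unit vector on the sphere (x = cos φ cos λ, y = cos φ sin λ, z = sin φ).
The central angle between the endpoints is δ = arccos(p₁·p₂) ≈ 0.805 rad (46.1°).
Interpolate at f = 0.34 with slerp weights a = sin((1−f)δ)/sin δ ≈ 0.703, b = sin(fδ)/sin δ ≈ 0.375.
p = a·p₁ + b·p₂ ≈ (0.539, 0.345, 0.768); φ = arcsin(p_z) ≈ 50.21°, λ = atan2(p_y, p_x) ≈ 32.59°.

≈ lat 50°, lon 33°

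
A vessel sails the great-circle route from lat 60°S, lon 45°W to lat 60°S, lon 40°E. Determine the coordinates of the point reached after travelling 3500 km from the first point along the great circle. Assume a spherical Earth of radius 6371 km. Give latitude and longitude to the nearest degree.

≈ lat 64°S, lon 25°E

Convert each endpoint to a unit vector on the sphere (x = cos φ cos λ, y = cos φ sin λ, z = sin φ).
The central angle between the endpoints is δ = arccos(p₁·p₂) ≈ 0.689 rad (39.5°). The total great-circle distance is δ·R ≈ 0.689 × 6371 ≈ 4391 km, so the target fraction is f = 3500/4391 ≈ 0.797.
Interpolate at f ≈ 0.797 with slerp weights a = sin((1−f)δ)/sin δ ≈ 0.219, b = sin(fδ)/sin δ ≈ 0.821.
p = a·p₁ + b·p₂ ≈ (0.392, 0.186, -0.901); φ = arcsin(p_z) ≈ -64.27°, λ = atan2(p_y, p_x) ≈ 25.44°.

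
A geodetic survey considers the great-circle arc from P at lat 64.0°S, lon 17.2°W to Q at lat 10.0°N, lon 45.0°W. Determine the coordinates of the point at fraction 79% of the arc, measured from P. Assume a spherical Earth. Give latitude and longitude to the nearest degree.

Convert each endpoint to a unit vector on the sphere (x = cos φ cos λ, y = cos φ sin λ, z = sin φ).
The central angle between the endpoints is δ = arccos(p₁·p₂) ≈ 1.343 rad (76.9°).
Interpolate at f = 0.79 with slerp weights a = sin((1−f)δ)/sin δ ≈ 0.286, b = sin(fδ)/sin δ ≈ 0.896.
p = a·p₁ + b·p₂ ≈ (0.744, -0.661, -0.101); φ = arcsin(p_z) ≈ -5.81°, λ = atan2(p_y, p_x) ≈ -41.63°.

≈ lat 6°S, lon 42°W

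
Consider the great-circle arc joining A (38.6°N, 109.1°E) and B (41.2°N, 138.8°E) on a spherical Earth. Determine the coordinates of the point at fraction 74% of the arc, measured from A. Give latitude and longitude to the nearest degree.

Write both endpoints as unit vectors p₁, p₂ with components (cos φ cos λ, cos φ sin λ, sin φ).
The central angle between the endpoints is δ = arccos(p₁·p₂) ≈ 0.398 rad (22.8°).
Interpolate at f = 0.74 with slerp weights a = sin((1−f)δ)/sin δ ≈ 0.267, b = sin(fδ)/sin δ ≈ 0.749.
p = a·p₁ + b·p₂ ≈ (-0.492, 0.568, 0.660); φ = arcsin(p_z) ≈ 41.27°, λ = atan2(p_y, p_x) ≈ 130.91°.

≈ (41°N, 131°E)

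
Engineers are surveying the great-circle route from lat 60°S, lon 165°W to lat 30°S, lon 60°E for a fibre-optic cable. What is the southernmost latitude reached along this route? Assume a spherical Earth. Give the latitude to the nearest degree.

≈ 72°S

The great circle lies in the plane with unit normal n̂ = (p₁ × p₂)/|p₁ × p₂|.
Here n̂_z ≈ -0.309; the vertex latitude is φ_max = arccos|n̂_z| ≈ 72.0°.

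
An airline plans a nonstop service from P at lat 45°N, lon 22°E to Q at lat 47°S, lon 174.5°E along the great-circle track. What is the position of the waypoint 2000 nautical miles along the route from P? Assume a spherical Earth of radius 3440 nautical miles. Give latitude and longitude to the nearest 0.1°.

≈ lat 29.0°N, lon 59.2°E

The haversine formula gives a central angle δ ≈ 2.808 rad (160.9°) between the endpoints. The total great-circle distance is δ·R ≈ 2.808 × 3440 ≈ 9660 nmi, so the target fraction is f = 2000/9660 ≈ 0.207.
Interpolate at f ≈ 0.207 with slerp weights a = sin((1−f)δ)/sin δ ≈ 2.421, b = sin(fδ)/sin δ ≈ 1.678.
p = a·p₁ + b·p₂ ≈ (0.448, 0.751, 0.485); φ = arcsin(p_z) ≈ 29.01°, λ = atan2(p_y, p_x) ≈ 59.16°.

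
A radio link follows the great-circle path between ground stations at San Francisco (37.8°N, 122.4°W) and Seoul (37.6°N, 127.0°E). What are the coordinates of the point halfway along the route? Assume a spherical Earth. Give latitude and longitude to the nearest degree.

The haversine formula gives a central angle δ ≈ 1.416 rad (81.2°) between the endpoints.
Interpolate at f = 1/2 with slerp weights a = sin((1−f)δ)/sin δ ≈ 0.658, b = sin(fδ)/sin δ ≈ 0.658.
p = a·p₁ + b·p₂ ≈ (-0.593, -0.023, 0.805); φ = arcsin(p_z) ≈ 53.63°, λ = atan2(p_y, p_x) ≈ -177.81°.

≈ 54°N, 178°W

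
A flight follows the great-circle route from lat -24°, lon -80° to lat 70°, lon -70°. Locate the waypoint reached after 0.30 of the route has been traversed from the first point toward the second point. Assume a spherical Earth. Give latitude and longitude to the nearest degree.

≈ lat 4°, lon -78°

Convert each endpoint to a unit vector on the sphere (x = cos φ cos λ, y = cos φ sin λ, z = sin φ).
The central angle between the endpoints is δ = arccos(p₁·p₂) ≈ 1.645 rad (94.3°).
Interpolate at f = 0.30 with slerp weights a = sin((1−f)δ)/sin δ ≈ 0.916, b = sin(fδ)/sin δ ≈ 0.475.
p = a·p₁ + b·p₂ ≈ (0.201, -0.977, 0.074); φ = arcsin(p_z) ≈ 4.24°, λ = atan2(p_y, p_x) ≈ -78.38°.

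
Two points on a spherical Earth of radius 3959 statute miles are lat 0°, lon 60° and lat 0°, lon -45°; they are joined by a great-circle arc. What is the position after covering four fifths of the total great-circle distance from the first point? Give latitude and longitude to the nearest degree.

Convert each endpoint to a unit vector on the sphere (x = cos φ cos λ, y = cos φ sin λ, z = sin φ).
The central angle between the endpoints is δ = arccos(p₁·p₂) ≈ 1.833 rad (105.0°).
Interpolate at f = 4/5 with slerp weights a = sin((1−f)δ)/sin δ ≈ 0.371, b = sin(fδ)/sin δ ≈ 1.030.
p = a·p₁ + b·p₂ ≈ (0.914, -0.407, 0.000); φ = arcsin(p_z) ≈ 0.00°, λ = atan2(p_y, p_x) ≈ -24.00°.

≈ lat 0°, lon -24°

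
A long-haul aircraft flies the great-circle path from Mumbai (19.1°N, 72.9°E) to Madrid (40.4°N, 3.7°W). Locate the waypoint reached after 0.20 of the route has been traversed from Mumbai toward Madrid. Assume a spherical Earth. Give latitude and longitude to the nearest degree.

≈ (27°N, 61°E)

From cos δ = sin φ₁ sin φ₂ + cos φ₁ cos φ₂ cos Δλ, the central angle is δ ≈ 1.182 rad (67.7°).
Interpolate at f = 0.20 with slerp weights a = sin((1−f)δ)/sin δ ≈ 0.876, b = sin(fδ)/sin δ ≈ 0.253.
p = a·p₁ + b·p₂ ≈ (0.436, 0.779, 0.451); φ = arcsin(p_z) ≈ 26.79°, λ = atan2(p_y, p_x) ≈ 60.77°.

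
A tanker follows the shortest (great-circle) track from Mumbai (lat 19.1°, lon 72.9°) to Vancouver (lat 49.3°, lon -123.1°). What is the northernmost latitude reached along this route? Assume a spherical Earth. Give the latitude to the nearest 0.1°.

≈ 79.6°

The great circle lies in the plane with unit normal n̂ = (p₁ × p₂)/|p₁ × p₂|.
Here n̂_z ≈ +0.181; the vertex latitude is φ_max = arccos|n̂_z| ≈ 79.6°.
Check via Clairaut: cos φ_max = |cos φ₁| · sin C = cos(19.1°)·sin(11.0°) ≈ 0.181, again giving ≈ 79.6°.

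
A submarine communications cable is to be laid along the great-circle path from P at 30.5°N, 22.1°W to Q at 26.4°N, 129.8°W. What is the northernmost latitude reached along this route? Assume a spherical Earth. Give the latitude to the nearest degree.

The great circle lies in the plane with unit normal n̂ = (p₁ × p₂)/|p₁ × p₂|.
Here n̂_z ≈ -0.735; the vertex latitude is φ_max = arccos|n̂_z| ≈ 42.7°.
Check via Clairaut: cos φ_max = |cos φ₁| · sin C = cos(30.5°)·sin(58.6°) ≈ 0.735, again giving ≈ 42.7°.

≈ 43°N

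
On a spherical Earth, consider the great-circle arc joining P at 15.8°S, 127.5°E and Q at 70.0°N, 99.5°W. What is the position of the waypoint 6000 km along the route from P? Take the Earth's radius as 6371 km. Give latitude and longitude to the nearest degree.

Convert each endpoint to a unit vector on the sphere (x = cos φ cos λ, y = cos φ sin λ, z = sin φ).
The central angle between the endpoints is δ = arccos(p₁·p₂) ≈ 2.072 rad (118.7°). The total great-circle distance is δ·R ≈ 2.072 × 6371 ≈ 13199 km, so the target fraction is f = 6000/13199 ≈ 0.455.
Interpolate at f ≈ 0.455 with slerp weights a = sin((1−f)δ)/sin δ ≈ 1.031, b = sin(fδ)/sin δ ≈ 0.922.
p = a·p₁ + b·p₂ ≈ (-0.656, 0.476, 0.586); φ = arcsin(p_z) ≈ 35.84°, λ = atan2(p_y, p_x) ≈ 144.03°.

≈ 36°N, 144°E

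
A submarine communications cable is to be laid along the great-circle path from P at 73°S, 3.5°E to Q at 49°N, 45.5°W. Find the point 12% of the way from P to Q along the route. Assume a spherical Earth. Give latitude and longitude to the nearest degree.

Write both endpoints as unit vectors p₁, p₂ with components (cos φ cos λ, cos φ sin λ, sin φ).
The central angle between the endpoints is δ = arccos(p₁·p₂) ≈ 2.209 rad (126.6°).
Interpolate at f = 0.12 with slerp weights a = sin((1−f)δ)/sin δ ≈ 1.159, b = sin(fδ)/sin δ ≈ 0.326.
p = a·p₁ + b·p₂ ≈ (0.488, -0.132, -0.863); φ = arcsin(p_z) ≈ -59.61°, λ = atan2(p_y, p_x) ≈ -15.12°.

≈ 60°S, 15°W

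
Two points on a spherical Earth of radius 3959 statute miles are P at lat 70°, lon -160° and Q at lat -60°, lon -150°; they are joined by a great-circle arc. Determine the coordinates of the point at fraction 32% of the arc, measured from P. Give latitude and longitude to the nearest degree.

≈ lat 28°, lon -155°

Write both endpoints as unit vectors p₁, p₂ with components (cos φ cos λ, cos φ sin λ, sin φ).
The central angle between the endpoints is δ = arccos(p₁·p₂) ≈ 2.272 rad (130.2°).
Interpolate at f = 0.32 with slerp weights a = sin((1−f)δ)/sin δ ≈ 1.309, b = sin(fδ)/sin δ ≈ 0.870.
p = a·p₁ + b·p₂ ≈ (-0.797, -0.371, 0.476); φ = arcsin(p_z) ≈ 28.43°, λ = atan2(p_y, p_x) ≈ -155.07°.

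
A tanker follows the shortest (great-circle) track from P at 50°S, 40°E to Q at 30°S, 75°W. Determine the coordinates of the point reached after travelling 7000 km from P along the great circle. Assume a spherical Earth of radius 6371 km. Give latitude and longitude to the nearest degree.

≈ 44°S, 60°W

Write both endpoints as unit vectors p₁, p₂ with components (cos φ cos λ, cos φ sin λ, sin φ).
The central angle between the endpoints is δ = arccos(p₁·p₂) ≈ 1.422 rad (81.5°). The total great-circle distance is δ·R ≈ 1.422 × 6371 ≈ 9063 km, so the target fraction is f = 7000/9063 ≈ 0.772.
Interpolate at f ≈ 0.772 with slerp weights a = sin((1−f)δ)/sin δ ≈ 0.322, b = sin(fδ)/sin δ ≈ 0.901.
p = a·p₁ + b·p₂ ≈ (0.360, -0.620, -0.697); φ = arcsin(p_z) ≈ -44.16°, λ = atan2(p_y, p_x) ≈ -59.86°.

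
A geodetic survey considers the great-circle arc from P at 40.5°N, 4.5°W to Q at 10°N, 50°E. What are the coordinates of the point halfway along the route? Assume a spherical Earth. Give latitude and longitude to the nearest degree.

The haversine formula gives a central angle δ ≈ 0.991 rad (56.8°) between the endpoints.
Interpolate at f = 1/2 with slerp weights a = sin((1−f)δ)/sin δ ≈ 0.568, b = sin(fδ)/sin δ ≈ 0.568.
p = a·p₁ + b·p₂ ≈ (0.791, 0.395, 0.468); φ = arcsin(p_z) ≈ 27.89°, λ = atan2(p_y, p_x) ≈ 26.54°.

≈ 28°N, 27°E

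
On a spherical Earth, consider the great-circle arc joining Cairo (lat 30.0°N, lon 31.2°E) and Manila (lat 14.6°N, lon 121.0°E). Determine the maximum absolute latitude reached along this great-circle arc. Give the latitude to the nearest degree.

≈ 32°N

The great circle lies in the plane with unit normal n̂ = (p₁ × p₂)/|p₁ × p₂|.
Here n̂_z ≈ +0.845; the vertex latitude is φ_max = arccos|n̂_z| ≈ 32.3°.
Check via Clairaut: cos φ_max = |cos φ₁| · sin C = cos(30.0°)·sin(77.4°) ≈ 0.845, again giving ≈ 32.3°.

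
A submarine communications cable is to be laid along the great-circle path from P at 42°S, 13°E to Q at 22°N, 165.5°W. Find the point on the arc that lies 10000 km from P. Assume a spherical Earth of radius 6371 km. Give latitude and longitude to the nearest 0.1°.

Write both endpoints as unit vectors p₁, p₂ with components (cos φ cos λ, cos φ sin λ, sin φ).
The central angle between the endpoints is δ = arccos(p₁·p₂) ≈ 2.792 rad (160.0°). The total great-circle distance is δ·R ≈ 2.792 × 6371 ≈ 17787 km, so the target fraction is f = 10000/17787 ≈ 0.562.
Interpolate at f ≈ 0.562 with slerp weights a = sin((1−f)δ)/sin δ ≈ 2.743, b = sin(fδ)/sin δ ≈ 2.918.
p = a·p₁ + b·p₂ ≈ (-0.634, -0.219, -0.742); φ = arcsin(p_z) ≈ -47.91°, λ = atan2(p_y, p_x) ≈ -160.93°.

≈ 47.9°S, 160.9°W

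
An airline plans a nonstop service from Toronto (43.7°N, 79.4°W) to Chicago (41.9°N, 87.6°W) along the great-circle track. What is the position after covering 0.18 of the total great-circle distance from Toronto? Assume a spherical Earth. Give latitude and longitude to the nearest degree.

≈ 43°N, 81°W

Convert each endpoint to a unit vector on the sphere (x = cos φ cos λ, y = cos φ sin λ, z = sin φ).
The central angle between the endpoints is δ = arccos(p₁·p₂) ≈ 0.110 rad (6.3°).
Interpolate at f = 0.18 with slerp weights a = sin((1−f)δ)/sin δ ≈ 0.821, b = sin(fδ)/sin δ ≈ 0.180.
p = a·p₁ + b·p₂ ≈ (0.115, -0.717, 0.687); φ = arcsin(p_z) ≈ 43.42°, λ = atan2(p_y, p_x) ≈ -80.91°.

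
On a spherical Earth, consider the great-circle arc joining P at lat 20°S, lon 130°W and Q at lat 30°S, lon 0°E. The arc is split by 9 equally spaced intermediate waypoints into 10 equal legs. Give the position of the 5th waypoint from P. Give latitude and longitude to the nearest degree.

Write both endpoints as unit vectors p₁, p₂ with components (cos φ cos λ, cos φ sin λ, sin φ).
The central angle between the endpoints is δ = arccos(p₁·p₂) ≈ 1.931 rad (110.6°).
Interpolate at f = 5/10 with slerp weights a = sin((1−f)δ)/sin δ ≈ 0.878, b = sin(fδ)/sin δ ≈ 0.878.
p = a·p₁ + b·p₂ ≈ (0.230, -0.632, -0.740); φ = arcsin(p_z) ≈ -47.71°, λ = atan2(p_y, p_x) ≈ -70.00°.

≈ lat 48°S, lon 70°W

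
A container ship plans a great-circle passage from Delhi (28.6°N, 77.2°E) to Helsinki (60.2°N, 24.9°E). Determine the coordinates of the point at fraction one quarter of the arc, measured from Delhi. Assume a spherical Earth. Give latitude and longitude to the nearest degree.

≈ (38°N, 69°E)

Write both endpoints as unit vectors p₁, p₂ with components (cos φ cos λ, cos φ sin λ, sin φ).
The central angle between the endpoints is δ = arccos(p₁·p₂) ≈ 0.820 rad (47.0°).
Interpolate at f = 1/4 with slerp weights a = sin((1−f)δ)/sin δ ≈ 0.789, b = sin(fδ)/sin δ ≈ 0.278.
p = a·p₁ + b·p₂ ≈ (0.279, 0.734, 0.619); φ = arcsin(p_z) ≈ 38.27°, λ = atan2(p_y, p_x) ≈ 69.18°.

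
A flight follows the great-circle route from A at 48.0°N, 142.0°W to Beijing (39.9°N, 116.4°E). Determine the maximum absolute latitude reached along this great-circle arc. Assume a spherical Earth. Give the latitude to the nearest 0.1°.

≈ 57.2°N

The great circle lies in the plane with unit normal n̂ = (p₁ × p₂)/|p₁ × p₂|.
Here n̂_z ≈ -0.542; the vertex latitude is φ_max = arccos|n̂_z| ≈ 57.2°.
Check via Clairaut: cos φ_max = |cos φ₁| · sin C = cos(48.0°)·sin(54.1°) ≈ 0.542, again giving ≈ 57.2°.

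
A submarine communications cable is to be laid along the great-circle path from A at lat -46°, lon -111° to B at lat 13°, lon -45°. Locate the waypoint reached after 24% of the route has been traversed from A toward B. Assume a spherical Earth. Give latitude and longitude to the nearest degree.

≈ lat -35°, lon -89°

Convert each endpoint to a unit vector on the sphere (x = cos φ cos λ, y = cos φ sin λ, z = sin φ).
The central angle between the endpoints is δ = arccos(p₁·p₂) ≈ 1.457 rad (83.5°).
Interpolate at f = 0.24 with slerp weights a = sin((1−f)δ)/sin δ ≈ 0.900, b = sin(fδ)/sin δ ≈ 0.345.
p = a·p₁ + b·p₂ ≈ (0.013, -0.821, -0.570); φ = arcsin(p_z) ≈ -34.76°, λ = atan2(p_y, p_x) ≈ -89.06°.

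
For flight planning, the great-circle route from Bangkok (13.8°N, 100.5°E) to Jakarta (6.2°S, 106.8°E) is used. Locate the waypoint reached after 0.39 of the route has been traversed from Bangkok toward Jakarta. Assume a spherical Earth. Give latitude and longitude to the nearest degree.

≈ 6°N, 103°E

From cos δ = sin φ₁ sin φ₂ + cos φ₁ cos φ₂ cos Δλ, the central angle is δ ≈ 0.366 rad (21.0°).
Interpolate at f = 0.39 with slerp weights a = sin((1−f)δ)/sin δ ≈ 0.619, b = sin(fδ)/sin δ ≈ 0.397.
p = a·p₁ + b·p₂ ≈ (-0.224, 0.969, 0.105); φ = arcsin(p_z) ≈ 6.01°, λ = atan2(p_y, p_x) ≈ 103.00°.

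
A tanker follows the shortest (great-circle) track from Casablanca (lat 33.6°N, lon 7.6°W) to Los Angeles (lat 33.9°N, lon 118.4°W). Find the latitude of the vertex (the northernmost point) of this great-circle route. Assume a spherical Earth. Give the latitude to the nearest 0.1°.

≈ 49.6°N

The great circle lies in the plane with unit normal n̂ = (p₁ × p₂)/|p₁ × p₂|.
Here n̂_z ≈ -0.648; the vertex latitude is φ_max = arccos|n̂_z| ≈ 49.6°.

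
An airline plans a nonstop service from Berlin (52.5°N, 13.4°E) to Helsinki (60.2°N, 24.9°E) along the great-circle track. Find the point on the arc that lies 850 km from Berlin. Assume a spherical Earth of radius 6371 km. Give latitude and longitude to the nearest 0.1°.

≈ 58.5°N, 21.8°E

The haversine formula gives a central angle δ ≈ 0.174 rad (10.0°) between the endpoints. The total great-circle distance is δ·R ≈ 0.174 × 6371 ≈ 1108 km, so the target fraction is f = 850/1108 ≈ 0.767.
Interpolate at f ≈ 0.767 with slerp weights a = sin((1−f)δ)/sin δ ≈ 0.234, b = sin(fδ)/sin δ ≈ 0.769.
p = a·p₁ + b·p₂ ≈ (0.485, 0.194, 0.853); φ = arcsin(p_z) ≈ 58.51°, λ = atan2(p_y, p_x) ≈ 21.78°.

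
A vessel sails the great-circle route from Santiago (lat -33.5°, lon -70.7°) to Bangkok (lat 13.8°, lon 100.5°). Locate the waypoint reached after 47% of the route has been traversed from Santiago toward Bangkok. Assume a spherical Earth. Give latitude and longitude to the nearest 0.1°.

From cos δ = sin φ₁ sin φ₂ + cos φ₁ cos φ₂ cos Δλ, the central angle is δ ≈ 2.771 rad (158.7°).
Interpolate at f = 0.47 with slerp weights a = sin((1−f)δ)/sin δ ≈ 2.743, b = sin(fδ)/sin δ ≈ 2.659.
p = a·p₁ + b·p₂ ≈ (0.286, 0.380, -0.880); φ = arcsin(p_z) ≈ -61.63°, λ = atan2(p_y, p_x) ≈ 53.06°.

≈ lat -61.6°, lon 53.1°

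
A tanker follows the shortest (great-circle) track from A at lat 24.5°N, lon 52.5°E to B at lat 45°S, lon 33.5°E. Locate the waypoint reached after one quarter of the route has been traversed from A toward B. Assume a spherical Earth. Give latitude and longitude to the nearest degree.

From cos δ = sin φ₁ sin φ₂ + cos φ₁ cos φ₂ cos Δλ, the central angle is δ ≈ 1.250 rad (71.6°).
Interpolate at f = 1/4 with slerp weights a = sin((1−f)δ)/sin δ ≈ 0.849, b = sin(fδ)/sin δ ≈ 0.324.
p = a·p₁ + b·p₂ ≈ (0.662, 0.740, 0.123); φ = arcsin(p_z) ≈ 7.07°, λ = atan2(p_y, p_x) ≈ 48.19°.

≈ lat 7°N, lon 48°E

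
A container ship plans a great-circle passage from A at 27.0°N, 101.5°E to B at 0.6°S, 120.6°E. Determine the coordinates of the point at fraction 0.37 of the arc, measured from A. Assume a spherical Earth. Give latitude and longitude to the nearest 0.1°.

≈ 17.0°N, 109.1°E

Convert each endpoint to a unit vector on the sphere (x = cos φ cos λ, y = cos φ sin λ, z = sin φ).
The central angle between the endpoints is δ = arccos(p₁·p₂) ≈ 0.579 rad (33.2°).
Interpolate at f = 0.37 with slerp weights a = sin((1−f)δ)/sin δ ≈ 0.652, b = sin(fδ)/sin δ ≈ 0.389.
p = a·p₁ + b·p₂ ≈ (-0.314, 0.904, 0.292); φ = arcsin(p_z) ≈ 16.97°, λ = atan2(p_y, p_x) ≈ 109.14°.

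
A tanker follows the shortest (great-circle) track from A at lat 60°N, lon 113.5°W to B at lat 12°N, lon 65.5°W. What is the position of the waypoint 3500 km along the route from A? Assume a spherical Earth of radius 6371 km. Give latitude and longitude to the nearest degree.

≈ lat 37°N, lon 80°W

Write both endpoints as unit vectors p₁, p₂ with components (cos φ cos λ, cos φ sin λ, sin φ).
The central angle between the endpoints is δ = arccos(p₁·p₂) ≈ 1.039 rad (59.5°). The total great-circle distance is δ·R ≈ 1.039 × 6371 ≈ 6618 km, so the target fraction is f = 3500/6618 ≈ 0.529.
Interpolate at f ≈ 0.529 with slerp weights a = sin((1−f)δ)/sin δ ≈ 0.545, b = sin(fδ)/sin δ ≈ 0.606.
p = a·p₁ + b·p₂ ≈ (0.137, -0.789, 0.598); φ = arcsin(p_z) ≈ 36.75°, λ = atan2(p_y, p_x) ≈ -80.15°.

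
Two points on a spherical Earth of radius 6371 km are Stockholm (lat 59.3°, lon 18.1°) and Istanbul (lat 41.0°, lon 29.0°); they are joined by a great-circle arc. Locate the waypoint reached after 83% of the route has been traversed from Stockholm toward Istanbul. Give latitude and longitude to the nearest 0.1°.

≈ lat 44.2°, lon 27.7°

From cos δ = sin φ₁ sin φ₂ + cos φ₁ cos φ₂ cos Δλ, the central angle is δ ≈ 0.341 rad (19.5°).
Interpolate at f = 0.83 with slerp weights a = sin((1−f)δ)/sin δ ≈ 0.173, b = sin(fδ)/sin δ ≈ 0.835.
p = a·p₁ + b·p₂ ≈ (0.635, 0.333, 0.697); φ = arcsin(p_z) ≈ 44.17°, λ = atan2(p_y, p_x) ≈ 27.66°.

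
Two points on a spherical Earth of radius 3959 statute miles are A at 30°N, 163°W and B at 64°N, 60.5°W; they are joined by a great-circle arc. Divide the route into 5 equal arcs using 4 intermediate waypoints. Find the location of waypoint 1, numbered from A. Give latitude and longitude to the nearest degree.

The haversine formula gives a central angle δ ≈ 1.195 rad (68.5°) between the endpoints.
Interpolate at f = 1/5 with slerp weights a = sin((1−f)δ)/sin δ ≈ 0.878, b = sin(fδ)/sin δ ≈ 0.254.
p = a·p₁ + b·p₂ ≈ (-0.672, -0.319, 0.668); φ = arcsin(p_z) ≈ 41.90°, λ = atan2(p_y, p_x) ≈ -154.59°.

≈ 42°N, 155°W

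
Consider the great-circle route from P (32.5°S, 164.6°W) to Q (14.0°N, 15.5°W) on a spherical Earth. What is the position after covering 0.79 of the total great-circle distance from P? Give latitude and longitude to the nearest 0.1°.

Convert each endpoint to a unit vector on the sphere (x = cos φ cos λ, y = cos φ sin λ, z = sin φ).
The central angle between the endpoints is δ = arccos(p₁·p₂) ≈ 2.554 rad (146.3°).
Interpolate at f = 0.79 with slerp weights a = sin((1−f)δ)/sin δ ≈ 0.921, b = sin(fδ)/sin δ ≈ 1.626.
p = a·p₁ + b·p₂ ≈ (0.771, -0.628, -0.102); φ = arcsin(p_z) ≈ -5.83°, λ = atan2(p_y, p_x) ≈ -39.15°.

≈ (5.8°S, 39.2°W)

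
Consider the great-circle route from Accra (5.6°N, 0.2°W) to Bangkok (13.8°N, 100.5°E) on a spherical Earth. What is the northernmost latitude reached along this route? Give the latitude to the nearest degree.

≈ 16°N

The great circle lies in the plane with unit normal n̂ = (p₁ × p₂)/|p₁ × p₂|.
Here n̂_z ≈ +0.961; the vertex latitude is φ_max = arccos|n̂_z| ≈ 16.0°.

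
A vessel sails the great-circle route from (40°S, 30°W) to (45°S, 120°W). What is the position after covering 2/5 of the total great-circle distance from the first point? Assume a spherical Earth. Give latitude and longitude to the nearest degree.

≈ (51°S, 63°W)

Convert each endpoint to a unit vector on the sphere (x = cos φ cos λ, y = cos φ sin λ, z = sin φ).
The central angle between the endpoints is δ = arccos(p₁·p₂) ≈ 1.099 rad (63.0°).
Interpolate at f = 2/5 with slerp weights a = sin((1−f)δ)/sin δ ≈ 0.688, b = sin(fδ)/sin δ ≈ 0.478.
p = a·p₁ + b·p₂ ≈ (0.287, -0.556, -0.780); φ = arcsin(p_z) ≈ -51.25°, λ = atan2(p_y, p_x) ≈ -62.67°.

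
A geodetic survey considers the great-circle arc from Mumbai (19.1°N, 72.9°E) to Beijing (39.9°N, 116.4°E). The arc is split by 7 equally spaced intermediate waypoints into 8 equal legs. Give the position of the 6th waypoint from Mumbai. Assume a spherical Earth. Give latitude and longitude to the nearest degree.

Write both endpoints as unit vectors p₁, p₂ with components (cos φ cos λ, cos φ sin λ, sin φ).
The central angle between the endpoints is δ = arccos(p₁·p₂) ≈ 0.744 rad (42.6°).
Interpolate at f = 6/8 with slerp weights a = sin((1−f)δ)/sin δ ≈ 0.273, b = sin(fδ)/sin δ ≈ 0.782.
p = a·p₁ + b·p₂ ≈ (-0.191, 0.784, 0.591); φ = arcsin(p_z) ≈ 36.22°, λ = atan2(p_y, p_x) ≈ 103.68°.

≈ 36°N, 104°E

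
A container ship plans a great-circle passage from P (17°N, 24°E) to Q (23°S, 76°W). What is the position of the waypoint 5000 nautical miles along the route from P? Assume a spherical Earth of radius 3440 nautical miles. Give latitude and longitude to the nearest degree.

Convert each endpoint to a unit vector on the sphere (x = cos φ cos λ, y = cos φ sin λ, z = sin φ).
The central angle between the endpoints is δ = arccos(p₁·p₂) ≈ 1.841 rad (105.5°). The total great-circle distance is δ·R ≈ 1.841 × 3440 ≈ 6334 nmi, so the target fraction is f = 5000/6334 ≈ 0.789.
Interpolate at f ≈ 0.789 with slerp weights a = sin((1−f)δ)/sin δ ≈ 0.392, b = sin(fδ)/sin δ ≈ 1.031.
p = a·p₁ + b·p₂ ≈ (0.572, -0.768, -0.288); φ = arcsin(p_z) ≈ -16.74°, λ = atan2(p_y, p_x) ≈ -53.31°.

≈ (17°S, 53°W)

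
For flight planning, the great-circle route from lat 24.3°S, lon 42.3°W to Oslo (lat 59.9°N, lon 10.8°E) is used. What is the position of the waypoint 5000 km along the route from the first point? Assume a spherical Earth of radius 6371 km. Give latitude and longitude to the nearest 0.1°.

From cos δ = sin φ₁ sin φ₂ + cos φ₁ cos φ₂ cos Δλ, the central angle is δ ≈ 1.652 rad (94.7°). The total great-circle distance is δ·R ≈ 1.652 × 6371 ≈ 10528 km, so the target fraction is f = 5000/10528 ≈ 0.475.
Interpolate at f ≈ 0.475 with slerp weights a = sin((1−f)δ)/sin δ ≈ 0.765, b = sin(fδ)/sin δ ≈ 0.709.
p = a·p₁ + b·p₂ ≈ (0.865, -0.403, 0.298); φ = arcsin(p_z) ≈ 17.37°, λ = atan2(p_y, p_x) ≈ -24.97°.

≈ lat 17.4°N, lon 25.0°W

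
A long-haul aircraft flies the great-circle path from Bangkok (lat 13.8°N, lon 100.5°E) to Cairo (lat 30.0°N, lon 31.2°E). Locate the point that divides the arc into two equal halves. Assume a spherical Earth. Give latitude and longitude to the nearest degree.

≈ lat 26°N, lon 68°E

Write both endpoints as unit vectors p₁, p₂ with components (cos φ cos λ, cos φ sin λ, sin φ).
The central angle between the endpoints is δ = arccos(p₁·p₂) ≈ 1.141 rad (65.4°).
Interpolate at f = 1/2 with slerp weights a = sin((1−f)δ)/sin δ ≈ 0.594, b = sin(fδ)/sin δ ≈ 0.594.
p = a·p₁ + b·p₂ ≈ (0.335, 0.834, 0.439); φ = arcsin(p_z) ≈ 26.03°, λ = atan2(p_y, p_x) ≈ 68.11°.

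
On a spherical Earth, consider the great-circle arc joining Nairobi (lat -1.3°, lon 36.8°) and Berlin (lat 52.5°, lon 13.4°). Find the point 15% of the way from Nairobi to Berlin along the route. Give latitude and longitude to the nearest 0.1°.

Write both endpoints as unit vectors p₁, p₂ with components (cos φ cos λ, cos φ sin λ, sin φ).
The central angle between the endpoints is δ = arccos(p₁·p₂) ≈ 1.000 rad (57.3°).
Interpolate at f = 0.15 with slerp weights a = sin((1−f)δ)/sin δ ≈ 0.893, b = sin(fδ)/sin δ ≈ 0.178.
p = a·p₁ + b·p₂ ≈ (0.820, 0.560, 0.121); φ = arcsin(p_z) ≈ 6.93°, λ = atan2(p_y, p_x) ≈ 34.32°.

≈ lat 6.9°, lon 34.3°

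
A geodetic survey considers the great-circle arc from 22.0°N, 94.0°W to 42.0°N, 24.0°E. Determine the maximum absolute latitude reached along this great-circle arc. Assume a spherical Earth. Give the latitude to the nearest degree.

The great circle lies in the plane with unit normal n̂ = (p₁ × p₂)/|p₁ × p₂|.
Here n̂_z ≈ +0.610; the vertex latitude is φ_max = arccos|n̂_z| ≈ 52.4°.
Check via Clairaut: cos φ_max = |cos φ₁| · sin C = cos(22.0°)·sin(41.1°) ≈ 0.610, again giving ≈ 52.4°.

≈ 52°N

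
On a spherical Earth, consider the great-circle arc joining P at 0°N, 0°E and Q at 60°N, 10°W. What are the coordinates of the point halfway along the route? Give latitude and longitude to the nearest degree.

≈ 30°N, 3°W

Convert each endpoint to a unit vector on the sphere (x = cos φ cos λ, y = cos φ sin λ, z = sin φ).
The central angle between the endpoints is δ = arccos(p₁·p₂) ≈ 1.056 rad (60.5°).
Interpolate at f = 1/2 with slerp weights a = sin((1−f)δ)/sin δ ≈ 0.579, b = sin(fδ)/sin δ ≈ 0.579.
p = a·p₁ + b·p₂ ≈ (0.864, -0.050, 0.501); φ = arcsin(p_z) ≈ 30.08°, λ = atan2(p_y, p_x) ≈ -3.33°.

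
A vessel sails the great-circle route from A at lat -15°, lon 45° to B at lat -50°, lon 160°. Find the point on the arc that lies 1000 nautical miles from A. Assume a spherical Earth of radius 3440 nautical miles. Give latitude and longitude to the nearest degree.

≈ lat -28°, lon 56°

The haversine formula gives a central angle δ ≈ 1.635 rad (93.7°) between the endpoints. The total great-circle distance is δ·R ≈ 1.635 × 3440 ≈ 5624 nmi, so the target fraction is f = 1000/5624 ≈ 0.178.
Interpolate at f ≈ 0.178 with slerp weights a = sin((1−f)δ)/sin δ ≈ 0.976, b = sin(fδ)/sin δ ≈ 0.287.
p = a·p₁ + b·p₂ ≈ (0.493, 0.730, -0.473); φ = arcsin(p_z) ≈ -28.21°, λ = atan2(p_y, p_x) ≈ 55.95°.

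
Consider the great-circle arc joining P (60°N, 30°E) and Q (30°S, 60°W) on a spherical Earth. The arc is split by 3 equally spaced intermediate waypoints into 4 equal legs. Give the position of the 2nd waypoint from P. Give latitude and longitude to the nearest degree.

≈ (20°N, 30°W)

Write both endpoints as unit vectors p₁, p₂ with components (cos φ cos λ, cos φ sin λ, sin φ).
The central angle between the endpoints is δ = arccos(p₁·p₂) ≈ 2.019 rad (115.7°).
Interpolate at f = 2/4 with slerp weights a = sin((1−f)δ)/sin δ ≈ 0.939, b = sin(fδ)/sin δ ≈ 0.939.
p = a·p₁ + b·p₂ ≈ (0.813, -0.470, 0.344); φ = arcsin(p_z) ≈ 20.10°, λ = atan2(p_y, p_x) ≈ -30.00°.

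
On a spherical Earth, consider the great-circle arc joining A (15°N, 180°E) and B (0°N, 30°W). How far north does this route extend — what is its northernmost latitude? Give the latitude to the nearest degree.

The great circle lies in the plane with unit normal n̂ = (p₁ × p₂)/|p₁ × p₂|.
Here n̂_z ≈ +0.881; the vertex latitude is φ_max = arccos|n̂_z| ≈ 28.2°.

≈ 28°N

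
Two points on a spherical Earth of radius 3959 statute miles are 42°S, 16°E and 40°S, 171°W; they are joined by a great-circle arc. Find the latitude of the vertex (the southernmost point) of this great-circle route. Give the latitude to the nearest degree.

The great circle lies in the plane with unit normal n̂ = (p₁ × p₂)/|p₁ × p₂|.
Here n̂_z ≈ +0.070; the vertex latitude is φ_max = arccos|n̂_z| ≈ 86.0°.
Check via Clairaut: cos φ_max = |cos φ₁| · sin C = cos(42.0°)·sin(174.6°) ≈ 0.070, again giving ≈ 86.0°.

≈ 86°S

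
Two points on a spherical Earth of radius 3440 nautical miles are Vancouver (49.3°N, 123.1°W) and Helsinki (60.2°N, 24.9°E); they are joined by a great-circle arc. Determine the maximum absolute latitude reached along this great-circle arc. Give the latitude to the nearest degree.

The great circle lies in the plane with unit normal n̂ = (p₁ × p₂)/|p₁ × p₂|.
Here n̂_z ≈ +0.186; the vertex latitude is φ_max = arccos|n̂_z| ≈ 79.3°.
Check via Clairaut: cos φ_max = |cos φ₁| · sin C = cos(49.3°)·sin(16.6°) ≈ 0.186, again giving ≈ 79.3°.

≈ 79°N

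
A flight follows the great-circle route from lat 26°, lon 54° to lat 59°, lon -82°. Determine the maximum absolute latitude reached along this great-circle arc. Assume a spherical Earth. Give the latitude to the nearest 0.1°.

≈ 71.2°

The great circle lies in the plane with unit normal n̂ = (p₁ × p₂)/|p₁ × p₂|.
Here n̂_z ≈ -0.322; the vertex latitude is φ_max = arccos|n̂_z| ≈ 71.2°.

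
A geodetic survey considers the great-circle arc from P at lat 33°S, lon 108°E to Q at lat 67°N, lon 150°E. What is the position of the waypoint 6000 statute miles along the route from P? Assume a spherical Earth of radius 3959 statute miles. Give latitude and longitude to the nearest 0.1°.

≈ lat 50.9°N, lon 133.4°E

Write both endpoints as unit vectors p₁, p₂ with components (cos φ cos λ, cos φ sin λ, sin φ).
The central angle between the endpoints is δ = arccos(p₁·p₂) ≈ 1.832 rad (104.9°). The total great-circle distance is δ·R ≈ 1.832 × 3959 ≈ 7251 mi, so the target fraction is f = 6000/7251 ≈ 0.827.
Interpolate at f ≈ 0.827 with slerp weights a = sin((1−f)δ)/sin δ ≈ 0.322, b = sin(fδ)/sin δ ≈ 1.033.
p = a·p₁ + b·p₂ ≈ (-0.433, 0.458, 0.776); φ = arcsin(p_z) ≈ 50.90°, λ = atan2(p_y, p_x) ≈ 133.37°.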